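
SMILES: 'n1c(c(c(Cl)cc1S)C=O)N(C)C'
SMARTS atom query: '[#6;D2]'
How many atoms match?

2

The query [#6;D2] means: any carbon bonded to exactly two heavy atoms.
Check the 13 heavy atoms by environment: 1× n (aromatic, D2) → no; 4× c (aromatic, D3) → no; 1× c (aromatic, D2) → match; 1× S (D1) → no; 1× Cl (D1) → no; 1× C (D2) → match; 1× O (D1) → no; 1× N (D3) → no; 2× C (D1) → no.
Summing the matching environments: 1 + 1 = 2 matching atoms.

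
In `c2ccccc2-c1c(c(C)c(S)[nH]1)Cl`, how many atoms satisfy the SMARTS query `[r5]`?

The query [r5] means: r5 matches atoms in a five-membered ring.
Check the 14 heavy atoms by environment: 1× n (aromatic, in 5-ring) → match; 4× c (aromatic, in 5-ring) → match; 1× Cl (acyclic) → no; 1× C (acyclic) → no; 6× c (aromatic, in 6-ring) → no; 1× S (acyclic) → no.
Summing the matching environments: 1 + 4 = 5 matching atoms.

5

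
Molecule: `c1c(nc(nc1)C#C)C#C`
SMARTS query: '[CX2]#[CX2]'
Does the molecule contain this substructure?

Yes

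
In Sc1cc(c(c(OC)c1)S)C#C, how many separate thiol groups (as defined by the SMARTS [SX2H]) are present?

2

[SX2H] is the SMARTS for a thiol: an aliphatic sulfur with two connections, one being H.
The molecule carries 2 separate instances of a thiol (-SH) meeting every constraint; each maps to a distinct set of atoms, giving 2 matches.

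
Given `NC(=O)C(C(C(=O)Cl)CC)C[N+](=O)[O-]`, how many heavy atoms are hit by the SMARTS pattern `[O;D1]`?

The query [O;D1] means: aliphatic oxygen bonded to exactly one heavy atom.
Check the 14 heavy atoms by environment: 2× C (D2) → no; 4× C (D3) → no; 3× O (D1) → match; 1× Cl (D1) → no; 1× N (D1) → no; 1× N (charge +1, D3) → no; 1× O (charge -1, D1) → match; 1× C (D1) → no.
Summing the matching environments: 3 + 1 = 4 matching atoms.

4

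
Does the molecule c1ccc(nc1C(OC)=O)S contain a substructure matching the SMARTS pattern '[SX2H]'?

The pattern [SX2H] describes an aliphatic sulfur with two connections, one being H — a thiol.
The molecule carries a thiol (-SH), whose atoms satisfy every constraint of the query, so the pattern matches.

Yes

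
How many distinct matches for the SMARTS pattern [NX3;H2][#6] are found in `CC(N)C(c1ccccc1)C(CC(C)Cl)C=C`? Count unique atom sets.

1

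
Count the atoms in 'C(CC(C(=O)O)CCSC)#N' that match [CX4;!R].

5

The query [CX4;!R] means: aliphatic carbon with four total connections, not in a ring.
Check the 11 heavy atoms by environment: 5× C (X4, acyclic) → match; 1× C (X3, acyclic) → no; 1× O (X1, acyclic) → no; 1× O (X2, acyclic) → no; 1× S (X2, acyclic) → no; 1× C (X2, acyclic) → no; 1× N (X1, acyclic) → no.
That gives 5 matching atoms.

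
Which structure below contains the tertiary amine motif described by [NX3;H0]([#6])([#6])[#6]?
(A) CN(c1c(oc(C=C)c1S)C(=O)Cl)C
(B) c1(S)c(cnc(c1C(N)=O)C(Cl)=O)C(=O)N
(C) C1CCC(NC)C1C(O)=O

[NX3;H0]([#6])([#6])[#6] describes a trivalent nitrogen with no H, bonded to three carbons (a tertiary amine).
(A) contains a dimethylamino group (-N(CH3)2), which satisfies every atom and bond constraint.
(B) has a primary amide (-C(=O)NH2) but the amide nitrogen has H2 and only one carbon neighbour.
(C) has an N-methylamino group (-NHCH3) but the nitrogen still has one H (H1), not H0.
So the answer is (A).

A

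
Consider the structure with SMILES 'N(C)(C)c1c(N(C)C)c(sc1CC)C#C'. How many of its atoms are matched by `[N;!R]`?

The query [N;!R] means: aliphatic nitrogen not in a ring.
Check the 15 heavy atoms by environment: 1× s (aromatic, in 5-ring) → no; 4× c (aromatic, in 5-ring) → no; 2× N (acyclic) → match; 8× C (acyclic) → no.
That gives 2 matching atoms.

2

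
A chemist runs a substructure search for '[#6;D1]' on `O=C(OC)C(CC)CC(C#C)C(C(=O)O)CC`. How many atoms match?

The query [#6;D1] means: carbon bonded to exactly one heavy atom.
Check the 17 heavy atoms by environment: 4× C (D1) → match; 4× C (D2) → no; 5× C (D3) → no; 3× O (D1) → no; 1× O (D2) → no.
That gives 4 matching atoms.

4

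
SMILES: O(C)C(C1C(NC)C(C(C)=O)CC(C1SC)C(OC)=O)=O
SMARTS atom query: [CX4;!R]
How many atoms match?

Check the 21 heavy atoms by environment: 6× C (X4, in 6-ring) → no; 3× C (X3, acyclic) → no; 3× O (X1, acyclic) → no; 5× C (X4, acyclic) → match; 2× O (X2, acyclic) → no; 1× S (X2, acyclic) → no; 1× N (X3, acyclic) → no.
That gives 5 matching atoms.

5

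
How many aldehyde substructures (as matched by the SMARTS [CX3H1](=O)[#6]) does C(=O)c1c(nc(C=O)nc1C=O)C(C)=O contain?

3

[CX3H1](=O)[#6] is the SMARTS for an aldehyde: an sp2 carbon with one H, double-bonded to O and single-bonded to carbon.
The molecule carries 3 separate instances of an aldehyde (-CHO) meeting every constraint; each maps to a distinct set of atoms, giving 3 matches.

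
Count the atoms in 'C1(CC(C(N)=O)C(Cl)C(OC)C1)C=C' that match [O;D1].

1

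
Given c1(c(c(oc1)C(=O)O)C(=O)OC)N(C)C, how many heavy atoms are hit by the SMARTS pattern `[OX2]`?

The query [OX2] means: aliphatic oxygen with two total connections — ether, hydroxyl, or ester single-bond O.
Check the 15 heavy atoms by environment: 1× o (aromatic, X2) → no; 4× c (aromatic, X3) → no; 2× C (X3) → no; 2× O (X1) → no; 2× O (X2) → match; 3× C (X4) → no; 1× N (X3) → no.
That gives 2 matching atoms.

2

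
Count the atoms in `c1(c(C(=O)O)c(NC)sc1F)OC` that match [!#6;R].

The query [!#6;R] means: non-carbon atom that is part of a ring.
Check the 13 heavy atoms by environment: 1× s (aromatic, in 5-ring) → match; 4× c (aromatic, in 5-ring) → no; 1× F (acyclic) → no; 3× C (acyclic) → no; 3× O (acyclic) → no; 1× N (acyclic) → no.
That gives 1 matching atom.

1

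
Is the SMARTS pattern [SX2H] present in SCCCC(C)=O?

Yes

The pattern [SX2H] describes an aliphatic sulfur with two connections, one being H — a thiol.
The molecule carries a thiol (-SH), whose atoms satisfy every constraint of the query, so the pattern matches.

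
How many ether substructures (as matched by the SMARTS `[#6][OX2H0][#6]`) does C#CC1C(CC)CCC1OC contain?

1

[#6][OX2H0][#6] is the SMARTS for an ether: an aliphatic oxygen bridging two carbons with no H on the oxygen.
Exactly one fragment in the molecule meets all constraints, giving 1 match.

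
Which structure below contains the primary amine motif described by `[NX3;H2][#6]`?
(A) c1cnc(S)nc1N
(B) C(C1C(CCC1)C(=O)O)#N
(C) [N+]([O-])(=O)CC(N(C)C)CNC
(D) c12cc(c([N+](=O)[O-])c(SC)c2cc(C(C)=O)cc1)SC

A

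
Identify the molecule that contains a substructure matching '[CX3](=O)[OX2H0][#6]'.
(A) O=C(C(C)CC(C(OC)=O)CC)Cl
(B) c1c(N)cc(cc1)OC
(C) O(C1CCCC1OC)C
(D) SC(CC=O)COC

[CX3](=O)[OX2H0][#6] describes a carbonyl carbon bonded to an oxygen that is itself bonded to carbon (no H on that O) (an ester).
(A) contains a methyl-ester group (-C(=O)OCH3), which satisfies every atom and bond constraint.
(B) has a methoxy ether (-OCH3) but the ether oxygen is not adjacent to a C=O carbon.
(C) has a methoxy ether (-OCH3) but the ether oxygen is not adjacent to a C=O carbon.
(D) has a methoxy ether (-OCH3) but the ether oxygen is not adjacent to a C=O carbon.
So the answer is (A).

A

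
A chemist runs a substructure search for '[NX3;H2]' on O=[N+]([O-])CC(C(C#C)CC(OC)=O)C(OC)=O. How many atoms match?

0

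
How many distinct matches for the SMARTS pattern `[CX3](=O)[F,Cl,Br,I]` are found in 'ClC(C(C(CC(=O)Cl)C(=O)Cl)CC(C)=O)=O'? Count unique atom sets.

3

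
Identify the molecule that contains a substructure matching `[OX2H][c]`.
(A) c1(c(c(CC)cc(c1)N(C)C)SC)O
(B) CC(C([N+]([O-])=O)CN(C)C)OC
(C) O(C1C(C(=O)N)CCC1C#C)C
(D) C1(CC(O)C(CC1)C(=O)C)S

A

[OX2H][c] describes a hydroxyl oxygen attached to an aromatic carbon (a phenol).
(A) contains a hydroxyl group (-OH), which satisfies every atom and bond constraint.
(B) has a methoxy ether (-OCH3) but the oxygen has H0, not H1.
(C) has a methoxy ether (-OCH3) but the oxygen has H0, not H1.
(D) has a hydroxyl group (-OH) but the -OH is on an aliphatic carbon, not an aromatic c.
So the answer is (A).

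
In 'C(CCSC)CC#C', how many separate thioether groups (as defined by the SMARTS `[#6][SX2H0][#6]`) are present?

1

[#6][SX2H0][#6] is the SMARTS for a thioether: an aliphatic sulfur bridging two carbons with no H on the sulfur.
Exactly one fragment in the molecule meets all constraints, giving 1 match.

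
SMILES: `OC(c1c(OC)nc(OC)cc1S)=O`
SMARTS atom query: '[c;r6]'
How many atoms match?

The query [c;r6] means: aromatic carbon that belongs to a six-membered ring.
Check the 14 heavy atoms by environment: 1× n (aromatic, in 6-ring) → no; 5× c (aromatic, in 6-ring) → match; 1× S (acyclic) → no; 4× O (acyclic) → no; 3× C (acyclic) → no.
That gives 5 matching atoms.

5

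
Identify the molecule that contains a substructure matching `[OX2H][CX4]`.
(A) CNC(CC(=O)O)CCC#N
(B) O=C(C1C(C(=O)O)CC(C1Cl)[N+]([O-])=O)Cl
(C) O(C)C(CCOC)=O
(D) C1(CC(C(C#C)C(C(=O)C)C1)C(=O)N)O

[OX2H][CX4] describes a hydroxyl oxygen bound to an sp3 (X4) carbon (an aliphatic alcohol).
(A) has a carboxylic acid group (-C(=O)OH) but the -OH is on a CX3 carbonyl carbon, not a CX4 carbon.
(B) has a carboxylic acid group (-C(=O)OH) but the -OH is on a CX3 carbonyl carbon, not a CX4 carbon.
(C) has a methoxy ether (-OCH3) but the oxygen has H0 (ether), not H1.
(D) contains a hydroxyl group (-OH), which satisfies every atom and bond constraint.
So the answer is (D).

D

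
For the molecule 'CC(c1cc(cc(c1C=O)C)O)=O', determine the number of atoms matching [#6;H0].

5

The query [#6;H0] means: any carbon with no attached hydrogen.
Check the 13 heavy atoms by environment: 2× c (aromatic, H1) → no; 4× c (aromatic, H0) → match; 1× O (H1) → no; 2× C (H3) → no; 1× C (H1) → no; 2× O (H0) → no; 1× C (H0) → match.
Summing the matching environments: 4 + 1 = 5 matching atoms.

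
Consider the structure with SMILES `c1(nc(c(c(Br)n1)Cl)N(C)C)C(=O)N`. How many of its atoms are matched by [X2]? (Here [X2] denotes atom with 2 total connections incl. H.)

2

The query [X2] means: any atom with exactly two total connections (bonds + H).
Check the 14 heavy atoms by environment: 2× n (aromatic, X2) → match; 4× c (aromatic, X3) → no; 2× N (X3) → no; 2× C (X4) → no; 1× Cl (X1) → no; 1× Br (X1) → no; 1× C (X3) → no; 1× O (X1) → no.
That gives 2 matching atoms.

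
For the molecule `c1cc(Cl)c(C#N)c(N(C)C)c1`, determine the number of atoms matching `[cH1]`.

3

Check the 12 heavy atoms by environment: 3× c (aromatic, H0) → no; 3× c (aromatic, H1) → match; 1× Cl (H0) → no; 1× C (H0) → no; 2× N (H0) → no; 2× C (H3) → no.
That gives 3 matching atoms.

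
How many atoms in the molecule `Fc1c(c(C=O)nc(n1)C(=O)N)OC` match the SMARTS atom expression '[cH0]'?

Check the 14 heavy atoms by environment: 2× n (aromatic, H0) → no; 4× c (aromatic, H0) → match; 1× C (H0) → no; 3× O (H0) → no; 1× N (H2) → no; 1× F (H0) → no; 1× C (H1) → no; 1× C (H3) → no.
That gives 4 matching atoms.

4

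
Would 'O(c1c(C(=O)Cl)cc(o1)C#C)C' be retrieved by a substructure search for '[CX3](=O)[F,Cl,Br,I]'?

Yes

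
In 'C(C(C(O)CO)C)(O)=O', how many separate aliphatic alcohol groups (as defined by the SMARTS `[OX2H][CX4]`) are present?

2

[OX2H][CX4] is the SMARTS for an aliphatic alcohol: a hydroxyl oxygen bound to an sp3 (X4) carbon.
The molecule carries 2 separate instances of a hydroxyl group (-OH) meeting every constraint; each maps to a distinct set of atoms, giving 2 matches.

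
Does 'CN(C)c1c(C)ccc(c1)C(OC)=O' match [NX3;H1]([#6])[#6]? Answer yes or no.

No

The pattern [NX3;H1]([#6])[#6] describes a trivalent nitrogen with one H, bonded to two carbons — a secondary amine.
The closest candidate here is a dimethylamino group (-N(CH3)2), but the nitrogen has H0, not H1. No other fragment satisfies the full query, so there is no match.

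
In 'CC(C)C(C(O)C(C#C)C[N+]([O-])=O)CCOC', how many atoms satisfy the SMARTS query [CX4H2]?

The query [CX4H2] means: sp3 carbon (X4) with exactly two hydrogens.
Check the 17 heavy atoms by environment: 3× C (H2, X4) → match; 4× C (H1, X4) → no; 3× C (H3, X4) → no; 1× C (H0, X2) → no; 1× C (H1, X2) → no; 1× O (H1, X2) → no; 1× N (charge +1, H0, X3) → no; 1× O (charge -1, H0, X1) → no; 1× O (H0, X1) → no; 1× O (H0, X2) → no.
That gives 3 matching atoms.

3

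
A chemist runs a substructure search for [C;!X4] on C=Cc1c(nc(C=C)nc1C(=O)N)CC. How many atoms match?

5

The query [C;!X4] means: aliphatic carbon that does not have four total connections.
Check the 15 heavy atoms by environment: 2× n (aromatic, X2) → no; 4× c (aromatic, X3) → no; 5× C (X3) → match; 2× C (X4) → no; 1× O (X1) → no; 1× N (X3) → no.
That gives 5 matching atoms.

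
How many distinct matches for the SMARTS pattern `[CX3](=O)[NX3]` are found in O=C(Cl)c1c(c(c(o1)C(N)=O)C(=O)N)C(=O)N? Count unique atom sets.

[CX3](=O)[NX3] is the SMARTS for an amide: a carbonyl carbon bonded to a trivalent nitrogen.
The molecule carries 3 separate instances of a primary amide (-C(=O)NH2) meeting every constraint; each maps to a distinct set of atoms, giving 3 matches.

3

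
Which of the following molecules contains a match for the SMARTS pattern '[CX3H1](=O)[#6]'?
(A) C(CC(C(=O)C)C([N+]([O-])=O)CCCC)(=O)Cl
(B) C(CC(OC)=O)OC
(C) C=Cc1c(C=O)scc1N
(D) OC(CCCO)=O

C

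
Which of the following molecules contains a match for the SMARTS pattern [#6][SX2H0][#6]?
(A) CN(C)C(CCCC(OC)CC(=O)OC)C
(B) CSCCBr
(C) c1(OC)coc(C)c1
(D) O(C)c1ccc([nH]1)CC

B

[#6][SX2H0][#6] describes an aliphatic sulfur bridging two carbons with no H on the sulfur (a thioether).
(A) has a methoxy ether (-OCH3) but the bridging atom is O, not S.
(B) contains a methylthio ether (-SCH3), which satisfies every atom and bond constraint.
(C) has a methoxy ether (-OCH3) but the bridging atom is O, not S.
(D) has a methoxy ether (-OCH3) but the bridging atom is O, not S.
So the answer is (B).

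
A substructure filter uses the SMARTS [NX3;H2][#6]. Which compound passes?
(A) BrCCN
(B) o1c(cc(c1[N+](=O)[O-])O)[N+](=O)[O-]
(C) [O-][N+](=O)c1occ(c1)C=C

A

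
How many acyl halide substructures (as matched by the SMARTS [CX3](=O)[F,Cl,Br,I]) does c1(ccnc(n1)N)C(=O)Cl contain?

1

[CX3](=O)[F,Cl,Br,I] is the SMARTS for an acyl halide: a carbonyl carbon bonded to a halogen.
Exactly one fragment in the molecule meets all constraints, giving 1 match.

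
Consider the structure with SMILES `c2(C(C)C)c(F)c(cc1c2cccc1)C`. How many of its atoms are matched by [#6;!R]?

4

Check the 15 heavy atoms by environment: 10× c (aromatic, in 6-ring) → no; 4× C (acyclic) → match; 1× F (acyclic) → no.
That gives 4 matching atoms.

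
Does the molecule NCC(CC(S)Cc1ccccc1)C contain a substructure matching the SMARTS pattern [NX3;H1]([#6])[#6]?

No

The pattern [NX3;H1]([#6])[#6] describes a trivalent nitrogen with one H, bonded to two carbons — a secondary amine.
The closest candidate here is a primary amino group (-NH2), but the nitrogen has H2 and only one carbon neighbour. No other fragment satisfies the full query, so there is no match.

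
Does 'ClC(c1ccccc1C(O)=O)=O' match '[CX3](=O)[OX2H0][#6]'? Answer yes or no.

The pattern [CX3](=O)[OX2H0][#6] describes a carbonyl carbon bonded to an oxygen that is itself bonded to carbon (no H on that O) — an ester.
The closest candidate here is a carboxylic acid group (-C(=O)OH), but the singly-bonded O carries H (OX2H1, not H0). No other fragment satisfies the full query, so there is no match.

No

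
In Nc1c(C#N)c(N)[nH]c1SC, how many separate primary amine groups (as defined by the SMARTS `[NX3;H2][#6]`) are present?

2

[NX3;H2][#6] is the SMARTS for a primary amine: a trivalent nitrogen with two H attached to carbon.
The molecule carries 2 separate instances of a primary amino group (-NH2) meeting every constraint; each maps to a distinct set of atoms, giving 2 matches.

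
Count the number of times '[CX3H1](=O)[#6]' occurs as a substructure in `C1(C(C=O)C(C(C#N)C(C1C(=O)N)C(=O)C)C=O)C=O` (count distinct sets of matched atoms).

3

[CX3H1](=O)[#6] is the SMARTS for an aldehyde: an sp2 carbon with one H, double-bonded to O and single-bonded to carbon.
The molecule carries 3 separate instances of an aldehyde (-CHO) meeting every constraint; each maps to a distinct set of atoms, giving 3 matches.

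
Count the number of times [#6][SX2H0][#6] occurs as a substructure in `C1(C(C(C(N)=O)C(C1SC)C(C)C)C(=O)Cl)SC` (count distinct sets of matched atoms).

2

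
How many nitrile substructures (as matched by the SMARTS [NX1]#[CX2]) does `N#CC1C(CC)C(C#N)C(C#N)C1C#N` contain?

4

[NX1]#[CX2] is the SMARTS for a nitrile: a nitrogen triple-bonded to a two-connected carbon.
The molecule carries 4 separate instances of a nitrile (-C#N) meeting every constraint; each maps to a distinct set of atoms, giving 4 matches.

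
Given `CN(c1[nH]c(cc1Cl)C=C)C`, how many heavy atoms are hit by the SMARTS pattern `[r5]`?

5

Check the 11 heavy atoms by environment: 1× n (aromatic, in 5-ring) → match; 4× c (aromatic, in 5-ring) → match; 1× Cl (acyclic) → no; 4× C (acyclic) → no; 1× N (acyclic) → no.
Summing the matching environments: 1 + 4 = 5 matching atoms.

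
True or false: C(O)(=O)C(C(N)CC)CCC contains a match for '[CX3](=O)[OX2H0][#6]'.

False

The pattern [CX3](=O)[OX2H0][#6] describes a carbonyl carbon bonded to an oxygen that is itself bonded to carbon (no H on that O) — an ester.
The closest candidate here is a carboxylic acid group (-C(=O)OH), but the singly-bonded O carries H (OX2H1, not H0). No other fragment satisfies the full query, so there is no match.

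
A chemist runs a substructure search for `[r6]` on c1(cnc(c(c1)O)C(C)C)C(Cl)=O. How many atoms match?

Check the 13 heavy atoms by environment: 1× n (aromatic, in 6-ring) → match; 5× c (aromatic, in 6-ring) → match; 2× O (acyclic) → no; 4× C (acyclic) → no; 1× Cl (acyclic) → no.
Summing the matching environments: 1 + 5 = 6 matching atoms.

6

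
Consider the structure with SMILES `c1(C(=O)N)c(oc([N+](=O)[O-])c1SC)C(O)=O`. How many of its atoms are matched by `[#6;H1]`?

0

The query [#6;H1] means: any carbon bearing exactly one hydrogen.
Check the 16 heavy atoms by environment: 1× o (aromatic, H0) → no; 4× c (aromatic, H0) → no; 1× S (H0) → no; 1× C (H3) → no; 2× C (H0) → no; 3× O (H0) → no; 1× O (H1) → no; 1× N (H2) → no; 1× N (charge +1, H0) → no; 1× O (charge -1, H0) → no.
No environment satisfies the query, so 0 matching atoms.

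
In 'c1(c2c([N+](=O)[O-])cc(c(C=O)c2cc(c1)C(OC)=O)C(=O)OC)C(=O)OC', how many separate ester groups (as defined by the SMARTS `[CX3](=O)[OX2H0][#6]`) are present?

3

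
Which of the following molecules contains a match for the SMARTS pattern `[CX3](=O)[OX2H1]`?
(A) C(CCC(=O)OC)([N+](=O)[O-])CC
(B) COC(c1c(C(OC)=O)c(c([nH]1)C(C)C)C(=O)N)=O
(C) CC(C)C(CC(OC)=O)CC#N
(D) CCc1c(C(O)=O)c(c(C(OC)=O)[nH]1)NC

D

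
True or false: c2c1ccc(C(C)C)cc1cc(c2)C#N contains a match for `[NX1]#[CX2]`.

The pattern [NX1]#[CX2] describes a nitrogen triple-bonded to a two-connected carbon — a nitrile.
The molecule carries a nitrile (-C#N), whose atoms satisfy every constraint of the query, so the pattern matches.

True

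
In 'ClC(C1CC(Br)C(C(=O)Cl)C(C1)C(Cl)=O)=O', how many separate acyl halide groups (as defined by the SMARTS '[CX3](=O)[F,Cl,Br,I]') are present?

[CX3](=O)[F,Cl,Br,I] is the SMARTS for an acyl halide: a carbonyl carbon bonded to a halogen.
The molecule carries 3 separate instances of an acyl chloride (-C(=O)Cl) meeting every constraint; each maps to a distinct set of atoms, giving 3 matches.

3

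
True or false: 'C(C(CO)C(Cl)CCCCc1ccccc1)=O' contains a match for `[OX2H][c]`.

The pattern [OX2H][c] describes a hydroxyl oxygen attached to an aromatic carbon — a phenol.
The closest candidate here is a hydroxyl group (-OH), but the -OH is on an aliphatic carbon, not an aromatic c. No other fragment satisfies the full query, so there is no match.

False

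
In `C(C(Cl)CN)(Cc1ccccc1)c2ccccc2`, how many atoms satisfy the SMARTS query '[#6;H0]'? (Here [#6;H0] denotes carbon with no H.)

2

The query [#6;H0] means: any carbon with no attached hydrogen.
Check the 18 heavy atoms by environment: 2× C (H2) → no; 2× C (H1) → no; 1× Cl (H0) → no; 2× c (aromatic, H0) → match; 10× c (aromatic, H1) → no; 1× N (H2) → no.
That gives 2 matching atoms.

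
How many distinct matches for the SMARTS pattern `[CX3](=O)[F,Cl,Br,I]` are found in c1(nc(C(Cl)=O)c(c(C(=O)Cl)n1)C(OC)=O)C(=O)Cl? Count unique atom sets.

[CX3](=O)[F,Cl,Br,I] is the SMARTS for an acyl halide: a carbonyl carbon bonded to a halogen.
The molecule carries 3 separate instances of an acyl chloride (-C(=O)Cl) meeting every constraint; each maps to a distinct set of atoms, giving 3 matches.

3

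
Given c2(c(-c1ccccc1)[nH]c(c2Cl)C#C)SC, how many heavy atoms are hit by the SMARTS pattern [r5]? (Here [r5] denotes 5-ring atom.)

5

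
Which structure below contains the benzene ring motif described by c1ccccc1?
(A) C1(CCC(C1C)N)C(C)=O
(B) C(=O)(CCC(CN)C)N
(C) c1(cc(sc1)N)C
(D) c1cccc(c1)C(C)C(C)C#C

D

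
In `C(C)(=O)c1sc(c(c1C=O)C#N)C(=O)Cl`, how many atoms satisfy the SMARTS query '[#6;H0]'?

Check the 15 heavy atoms by environment: 1× s (aromatic, H0) → no; 4× c (aromatic, H0) → match; 1× C (H1) → no; 3× O (H0) → no; 3× C (H0) → match; 1× C (H3) → no; 1× N (H0) → no; 1× Cl (H0) → no.
Summing the matching environments: 4 + 3 = 7 matching atoms.

7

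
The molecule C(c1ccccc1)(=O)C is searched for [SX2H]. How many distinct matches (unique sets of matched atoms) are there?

0

[SX2H] is the SMARTS for a thiol: an aliphatic sulfur with two connections, one being H.
No fragment in the molecule satisfies every constraint, giving 0 matches.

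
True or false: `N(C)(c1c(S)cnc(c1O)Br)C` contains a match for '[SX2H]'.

True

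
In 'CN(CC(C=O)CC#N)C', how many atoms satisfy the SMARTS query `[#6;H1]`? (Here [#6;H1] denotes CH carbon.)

2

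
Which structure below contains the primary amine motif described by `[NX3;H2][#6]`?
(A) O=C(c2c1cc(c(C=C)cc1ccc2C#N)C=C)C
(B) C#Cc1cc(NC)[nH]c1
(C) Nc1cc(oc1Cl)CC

[NX3;H2][#6] describes a trivalent nitrogen with two H attached to carbon (a primary amine).
(A) has a nitrile (-C#N) but the nitrogen is NX1 (triple-bonded), not NX3 with two H.
(B) has an N-methylamino group (-NHCH3) but the nitrogen bears two carbons and only one H (H1), not H2.
(C) contains a primary amino group (-NH2), which satisfies every atom and bond constraint.
So the answer is (C).

C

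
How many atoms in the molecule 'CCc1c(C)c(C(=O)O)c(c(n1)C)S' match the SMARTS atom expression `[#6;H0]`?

6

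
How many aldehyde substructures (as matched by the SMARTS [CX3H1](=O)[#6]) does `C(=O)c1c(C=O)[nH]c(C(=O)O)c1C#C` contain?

2

[CX3H1](=O)[#6] is the SMARTS for an aldehyde: an sp2 carbon with one H, double-bonded to O and single-bonded to carbon.
The molecule carries 2 separate instances of an aldehyde (-CHO) meeting every constraint; each maps to a distinct set of atoms, giving 2 matches.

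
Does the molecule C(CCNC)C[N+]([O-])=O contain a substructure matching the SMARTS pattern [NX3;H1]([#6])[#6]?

Yes

The pattern [NX3;H1]([#6])[#6] describes a trivalent nitrogen with one H, bonded to two carbons — a secondary amine.
The molecule carries an N-methylamino group (-NHCH3), whose atoms satisfy every constraint of the query, so the pattern matches.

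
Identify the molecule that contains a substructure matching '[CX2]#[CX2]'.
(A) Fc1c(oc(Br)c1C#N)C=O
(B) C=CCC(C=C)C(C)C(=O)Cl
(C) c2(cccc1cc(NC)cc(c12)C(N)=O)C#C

[CX2]#[CX2] describes a carbon-carbon triple bond (an alkyne).
(A) has a nitrile (-C#N) but the triple bond is C#N, not C#C.
(B) has a vinyl group (-CH=CH2) but the C=C is a double bond; both carbons are CX3, not CX2.
(C) contains an ethynyl group (-C#CH), which satisfies every atom and bond constraint.
So the answer is (C).

C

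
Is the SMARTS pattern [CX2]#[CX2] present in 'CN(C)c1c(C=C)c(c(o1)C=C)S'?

The pattern [CX2]#[CX2] describes a carbon-carbon triple bond — an alkyne.
The closest candidate here is a vinyl group (-CH=CH2), but the C=C is a double bond; both carbons are CX3, not CX2. No other fragment satisfies the full query, so there is no match.

No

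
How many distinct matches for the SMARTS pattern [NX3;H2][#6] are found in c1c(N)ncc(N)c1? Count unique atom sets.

[NX3;H2][#6] is the SMARTS for a primary amine: a trivalent nitrogen with two H attached to carbon.
The molecule carries 2 separate instances of a primary amino group (-NH2) meeting every constraint; each maps to a distinct set of atoms, giving 2 matches.

2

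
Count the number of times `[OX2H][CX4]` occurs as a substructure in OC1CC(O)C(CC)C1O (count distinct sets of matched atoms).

[OX2H][CX4] is the SMARTS for an aliphatic alcohol: a hydroxyl oxygen bound to an sp3 (X4) carbon.
The molecule carries 3 separate instances of a hydroxyl group (-OH) meeting every constraint; each maps to a distinct set of atoms, giving 3 matches.

3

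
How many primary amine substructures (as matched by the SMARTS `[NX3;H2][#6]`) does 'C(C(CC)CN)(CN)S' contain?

2

[NX3;H2][#6] is the SMARTS for a primary amine: a trivalent nitrogen with two H attached to carbon.
The molecule carries 2 separate instances of a primary amino group (-NH2) meeting every constraint; each maps to a distinct set of atoms, giving 2 matches.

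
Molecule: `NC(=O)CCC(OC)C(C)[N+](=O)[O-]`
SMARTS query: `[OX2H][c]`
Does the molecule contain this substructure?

No

The pattern [OX2H][c] describes a hydroxyl oxygen attached to an aromatic carbon — a phenol.
The closest candidate here is a methoxy ether (-OCH3), but the oxygen has H0, not H1. No other fragment satisfies the full query, so there is no match.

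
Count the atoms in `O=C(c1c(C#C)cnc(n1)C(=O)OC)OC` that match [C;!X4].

The query [C;!X4] means: aliphatic carbon that does not have four total connections.
Check the 16 heavy atoms by environment: 2× n (aromatic, X2) → no; 4× c (aromatic, X3) → no; 2× C (X3) → match; 2× O (X1) → no; 2× O (X2) → no; 2× C (X4) → no; 2× C (X2) → match.
Summing the matching environments: 2 + 2 = 4 matching atoms.

4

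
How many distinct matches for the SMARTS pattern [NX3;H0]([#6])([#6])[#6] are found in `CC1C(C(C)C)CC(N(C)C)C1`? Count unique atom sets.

[NX3;H0]([#6])([#6])[#6] is the SMARTS for a tertiary amine: a trivalent nitrogen with no H, bonded to three carbons.
Exactly one fragment in the molecule meets all constraints, giving 1 match.

1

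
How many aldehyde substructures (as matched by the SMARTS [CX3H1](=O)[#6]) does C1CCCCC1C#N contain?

0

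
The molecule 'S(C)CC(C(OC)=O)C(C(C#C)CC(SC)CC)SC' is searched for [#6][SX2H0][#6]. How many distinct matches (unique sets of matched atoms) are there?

3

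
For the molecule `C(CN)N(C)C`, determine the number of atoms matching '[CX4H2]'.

2

The query [CX4H2] means: sp3 carbon (X4) with exactly two hydrogens.
Check the 6 heavy atoms by environment: 2× C (H2, X4) → match; 1× N (H2, X3) → no; 1× N (H0, X3) → no; 2× C (H3, X4) → no.
That gives 2 matching atoms.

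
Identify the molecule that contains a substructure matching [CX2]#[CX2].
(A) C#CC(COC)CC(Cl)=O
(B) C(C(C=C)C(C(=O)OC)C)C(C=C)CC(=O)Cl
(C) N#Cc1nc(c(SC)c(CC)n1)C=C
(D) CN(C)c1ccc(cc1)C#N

A

[CX2]#[CX2] describes a carbon-carbon triple bond (an alkyne).
(A) contains an ethynyl group (-C#CH), which satisfies every atom and bond constraint.
(B) has a vinyl group (-CH=CH2) but the C=C is a double bond; both carbons are CX3, not CX2.
(C) has a vinyl group (-CH=CH2) but the C=C is a double bond; both carbons are CX3, not CX2.
(D) has a nitrile (-C#N) but the triple bond is C#N, not C#C.
So the answer is (A).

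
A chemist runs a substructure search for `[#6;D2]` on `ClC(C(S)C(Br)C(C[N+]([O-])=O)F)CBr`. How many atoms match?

2

The query [#6;D2] means: any carbon bonded to exactly two heavy atoms.
Check the 14 heavy atoms by environment: 2× C (D2) → match; 4× C (D3) → no; 2× Br (D1) → no; 1× F (D1) → no; 1× S (D1) → no; 1× Cl (D1) → no; 1× N (charge +1, D3) → no; 1× O (charge -1, D1) → no; 1× O (D1) → no.
That gives 2 matching atoms.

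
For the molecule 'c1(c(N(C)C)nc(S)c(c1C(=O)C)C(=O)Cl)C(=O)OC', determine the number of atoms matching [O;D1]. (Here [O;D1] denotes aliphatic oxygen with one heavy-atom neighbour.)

3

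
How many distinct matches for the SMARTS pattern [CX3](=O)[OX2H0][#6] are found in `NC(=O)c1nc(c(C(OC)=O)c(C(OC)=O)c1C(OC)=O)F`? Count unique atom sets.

3

[CX3](=O)[OX2H0][#6] is the SMARTS for an ester: a carbonyl carbon bonded to an oxygen that is itself bonded to carbon (no H on that O).
The molecule carries 3 separate instances of a methyl-ester group (-C(=O)OCH3) meeting every constraint; each maps to a distinct set of atoms, giving 3 matches.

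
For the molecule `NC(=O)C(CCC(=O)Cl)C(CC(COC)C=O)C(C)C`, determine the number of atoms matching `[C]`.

14

The query [C] means: uppercase C matches aliphatic (non-aromatic) carbon only.
Check the 20 heavy atoms by environment: 14× C → match; 4× O → no; 1× N → no; 1× Cl → no.
That gives 14 matching atoms.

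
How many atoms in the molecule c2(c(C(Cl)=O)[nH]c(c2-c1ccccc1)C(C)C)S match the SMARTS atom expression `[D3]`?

7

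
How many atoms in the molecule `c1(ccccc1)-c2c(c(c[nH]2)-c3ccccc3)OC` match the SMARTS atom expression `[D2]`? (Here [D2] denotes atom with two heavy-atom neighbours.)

13

The query [D2] means: atom with exactly two heavy-atom neighbours.
Check the 19 heavy atoms by environment: 1× n (aromatic, D2) → match; 11× c (aromatic, D2) → match; 5× c (aromatic, D3) → no; 1× O (D2) → match; 1× C (D1) → no.
Summing the matching environments: 1 + 11 + 1 = 13 matching atoms.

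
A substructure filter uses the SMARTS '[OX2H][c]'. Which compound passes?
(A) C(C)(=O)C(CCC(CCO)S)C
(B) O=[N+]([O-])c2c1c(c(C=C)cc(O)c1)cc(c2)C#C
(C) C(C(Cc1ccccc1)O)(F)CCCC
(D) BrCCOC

[OX2H][c] describes a hydroxyl oxygen attached to an aromatic carbon (a phenol).
(A) has a hydroxyl group (-OH) but the -OH is on an aliphatic carbon, not an aromatic c.
(B) contains a hydroxyl group (-OH), which satisfies every atom and bond constraint.
(C) has a hydroxyl group (-OH) but the -OH is on an aliphatic carbon, not an aromatic c.
(D) has a methoxy ether (-OCH3) but the oxygen has H0, not H1.
So the answer is (B).

B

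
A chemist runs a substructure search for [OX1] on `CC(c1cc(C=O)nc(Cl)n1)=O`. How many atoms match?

Check the 12 heavy atoms by environment: 2× n (aromatic, X2) → no; 4× c (aromatic, X3) → no; 2× C (X3) → no; 2× O (X1) → match; 1× C (X4) → no; 1× Cl (X1) → no.
That gives 2 matching atoms.

2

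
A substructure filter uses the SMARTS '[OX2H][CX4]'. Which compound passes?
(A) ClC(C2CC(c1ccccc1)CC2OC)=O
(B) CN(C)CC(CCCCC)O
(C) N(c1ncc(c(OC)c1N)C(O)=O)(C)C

B

[OX2H][CX4] describes a hydroxyl oxygen bound to an sp3 (X4) carbon (an aliphatic alcohol).
(A) has a methoxy ether (-OCH3) but the oxygen has H0 (ether), not H1.
(B) contains a hydroxyl group (-OH), which satisfies every atom and bond constraint.
(C) has a methoxy ether (-OCH3) but the oxygen has H0 (ether), not H1.
So the answer is (B).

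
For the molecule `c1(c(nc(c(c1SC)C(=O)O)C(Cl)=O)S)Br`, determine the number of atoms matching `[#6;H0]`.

7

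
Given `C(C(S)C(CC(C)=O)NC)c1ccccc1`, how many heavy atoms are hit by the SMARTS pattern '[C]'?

7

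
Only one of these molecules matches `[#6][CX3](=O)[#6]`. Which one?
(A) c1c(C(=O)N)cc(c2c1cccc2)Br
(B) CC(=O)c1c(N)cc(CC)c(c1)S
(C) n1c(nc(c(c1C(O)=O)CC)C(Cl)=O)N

[#6][CX3](=O)[#6] describes a carbonyl carbon (no H) flanked by two carbons (a ketone).
(A) has a primary amide (-C(=O)NH2) but one neighbour of the carbonyl carbon is N, not C.
(B) contains an acetyl/ketone group (-C(=O)CH3), which satisfies every atom and bond constraint.
(C) has a carboxylic acid group (-C(=O)OH) but one neighbour of the carbonyl carbon is O, not C.
So the answer is (B).

B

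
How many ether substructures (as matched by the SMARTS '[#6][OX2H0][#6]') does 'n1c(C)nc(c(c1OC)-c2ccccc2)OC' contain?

2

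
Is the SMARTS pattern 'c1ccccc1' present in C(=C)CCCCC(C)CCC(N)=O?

The pattern c1ccccc1 describes six aromatic carbons in a ring — a benzene ring.
The closest candidate here is a methyl group (-CH3), but no six-membered all-carbon aromatic ring is present. No other fragment satisfies the full query, so there is no match.

No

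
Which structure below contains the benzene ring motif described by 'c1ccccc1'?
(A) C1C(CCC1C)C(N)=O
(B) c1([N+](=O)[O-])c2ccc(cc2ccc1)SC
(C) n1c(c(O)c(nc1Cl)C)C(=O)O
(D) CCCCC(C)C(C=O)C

B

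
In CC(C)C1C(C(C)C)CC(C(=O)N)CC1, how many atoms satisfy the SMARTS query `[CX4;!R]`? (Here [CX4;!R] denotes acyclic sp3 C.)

The query [CX4;!R] means: aliphatic carbon with four total connections, not in a ring.
Check the 15 heavy atoms by environment: 6× C (X4, in 6-ring) → no; 6× C (X4, acyclic) → match; 1× C (X3, acyclic) → no; 1× O (X1, acyclic) → no; 1× N (X3, acyclic) → no.
That gives 6 matching atoms.

6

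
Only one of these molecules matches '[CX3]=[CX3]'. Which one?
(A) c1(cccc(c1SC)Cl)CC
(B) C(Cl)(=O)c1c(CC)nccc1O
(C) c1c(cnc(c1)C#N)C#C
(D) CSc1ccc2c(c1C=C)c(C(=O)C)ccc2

[CX3]=[CX3] describes a non-aromatic C=C double bond between two sp2 carbons (an alkene).
(A) has an ethyl group (-CH2CH3) but its C-C bond is a single bond between CX4 carbons, not CX3=CX3.
(B) has an ethyl group (-CH2CH3) but its C-C bond is a single bond between CX4 carbons, not CX3=CX3.
(C) has an ethynyl group (-C#CH) but the C-C bond is a triple bond, not a double bond.
(D) contains a vinyl group (-CH=CH2), which satisfies every atom and bond constraint.
So the answer is (D).

D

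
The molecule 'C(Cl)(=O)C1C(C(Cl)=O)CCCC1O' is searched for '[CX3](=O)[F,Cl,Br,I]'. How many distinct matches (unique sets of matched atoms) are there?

2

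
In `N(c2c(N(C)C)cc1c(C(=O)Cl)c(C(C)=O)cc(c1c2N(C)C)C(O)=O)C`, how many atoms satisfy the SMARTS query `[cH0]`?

8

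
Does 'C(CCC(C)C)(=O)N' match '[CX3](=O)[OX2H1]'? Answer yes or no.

The pattern [CX3](=O)[OX2H1] describes an sp2 carbon double-bonded to O and single-bonded to an -OH oxygen — a carboxylic acid.
The closest candidate here is a primary amide (-C(=O)NH2), but the carbonyl is bonded to N, not to an -OH oxygen. No other fragment satisfies the full query, so there is no match.

No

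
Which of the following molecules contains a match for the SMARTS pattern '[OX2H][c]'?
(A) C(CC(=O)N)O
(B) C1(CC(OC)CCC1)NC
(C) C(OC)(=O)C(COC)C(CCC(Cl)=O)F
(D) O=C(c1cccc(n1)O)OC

D

[OX2H][c] describes a hydroxyl oxygen attached to an aromatic carbon (a phenol).
(A) has a hydroxyl group (-OH) but the -OH is on an aliphatic carbon, not an aromatic c.
(B) has a methoxy ether (-OCH3) but the oxygen has H0, not H1.
(C) has a methoxy ether (-OCH3) but the oxygen has H0, not H1.
(D) contains a hydroxyl group (-OH), which satisfies every atom and bond constraint.
So the answer is (D).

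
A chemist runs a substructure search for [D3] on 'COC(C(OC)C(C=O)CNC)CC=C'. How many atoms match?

Check the 15 heavy atoms by environment: 4× C (D2) → no; 3× C (D3) → match; 1× N (D2) → no; 4× C (D1) → no; 2× O (D2) → no; 1× O (D1) → no.
That gives 3 matching atoms.

3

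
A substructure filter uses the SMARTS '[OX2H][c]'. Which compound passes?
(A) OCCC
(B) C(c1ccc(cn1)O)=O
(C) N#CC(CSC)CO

[OX2H][c] describes a hydroxyl oxygen attached to an aromatic carbon (a phenol).
(A) has a hydroxyl group (-OH) but the -OH is on an aliphatic carbon, not an aromatic c.
(B) contains a hydroxyl group (-OH), which satisfies every atom and bond constraint.
(C) has a hydroxyl group (-OH) but the -OH is on an aliphatic carbon, not an aromatic c.
So the answer is (B).

B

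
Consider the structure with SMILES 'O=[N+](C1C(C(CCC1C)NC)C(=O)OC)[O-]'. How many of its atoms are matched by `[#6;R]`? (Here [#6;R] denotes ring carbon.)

6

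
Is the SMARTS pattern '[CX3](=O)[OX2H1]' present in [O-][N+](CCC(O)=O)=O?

The pattern [CX3](=O)[OX2H1] describes an sp2 carbon double-bonded to O and single-bonded to an -OH oxygen — a carboxylic acid.
The molecule carries a carboxylic acid group (-C(=O)OH), whose atoms satisfy every constraint of the query, so the pattern matches.

Yes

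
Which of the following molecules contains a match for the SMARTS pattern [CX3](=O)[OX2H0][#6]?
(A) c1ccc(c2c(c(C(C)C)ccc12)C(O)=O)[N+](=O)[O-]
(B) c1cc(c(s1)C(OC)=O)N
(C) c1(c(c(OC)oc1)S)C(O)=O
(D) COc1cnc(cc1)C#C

B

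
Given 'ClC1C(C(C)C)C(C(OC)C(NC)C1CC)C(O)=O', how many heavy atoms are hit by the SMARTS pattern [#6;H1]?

7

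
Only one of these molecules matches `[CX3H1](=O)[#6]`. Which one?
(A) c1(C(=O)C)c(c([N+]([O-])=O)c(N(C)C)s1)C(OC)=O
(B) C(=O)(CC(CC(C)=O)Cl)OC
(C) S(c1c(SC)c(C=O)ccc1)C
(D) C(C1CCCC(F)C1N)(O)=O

C

[CX3H1](=O)[#6] describes an sp2 carbon with one H, double-bonded to O and single-bonded to carbon (an aldehyde).
(A) has a methyl-ester group (-C(=O)OCH3) but the carbonyl carbon has H0, not H1.
(B) has a methyl-ester group (-C(=O)OCH3) but the carbonyl carbon has H0, not H1.
(C) contains an aldehyde (-CHO), which satisfies every atom and bond constraint.
(D) has a carboxylic acid group (-C(=O)OH) but the carbonyl carbon has H0 and is bonded to O, not H1.
So the answer is (C).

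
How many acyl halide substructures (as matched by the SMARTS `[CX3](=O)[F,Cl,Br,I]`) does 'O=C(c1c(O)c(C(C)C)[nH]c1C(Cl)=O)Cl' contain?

2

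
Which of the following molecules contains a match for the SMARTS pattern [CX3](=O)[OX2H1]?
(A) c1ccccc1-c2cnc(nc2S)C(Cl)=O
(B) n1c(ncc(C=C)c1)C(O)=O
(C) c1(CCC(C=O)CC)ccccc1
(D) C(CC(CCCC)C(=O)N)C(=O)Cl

B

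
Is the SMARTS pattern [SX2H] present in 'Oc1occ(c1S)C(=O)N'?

Yes

The pattern [SX2H] describes an aliphatic sulfur with two connections, one being H — a thiol.
The molecule carries a thiol (-SH), whose atoms satisfy every constraint of the query, so the pattern matches.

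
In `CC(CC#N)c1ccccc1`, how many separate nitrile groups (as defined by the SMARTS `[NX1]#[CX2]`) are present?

1

[NX1]#[CX2] is the SMARTS for a nitrile: a nitrogen triple-bonded to a two-connected carbon.
Exactly one fragment in the molecule meets all constraints, giving 1 match.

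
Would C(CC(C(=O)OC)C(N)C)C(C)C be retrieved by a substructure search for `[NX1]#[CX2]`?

No

The pattern [NX1]#[CX2] describes a nitrogen triple-bonded to a two-connected carbon — a nitrile.
The closest candidate here is a primary amino group (-NH2), but the nitrogen is NX3 (three connections), not NX1 triple-bonded. No other fragment satisfies the full query, so there is no match.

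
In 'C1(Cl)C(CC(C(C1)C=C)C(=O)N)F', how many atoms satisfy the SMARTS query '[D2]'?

3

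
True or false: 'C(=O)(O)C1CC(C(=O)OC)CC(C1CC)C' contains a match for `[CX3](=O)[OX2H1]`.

The pattern [CX3](=O)[OX2H1] describes an sp2 carbon double-bonded to O and single-bonded to an -OH oxygen — a carboxylic acid.
The molecule carries a carboxylic acid group (-C(=O)OH), whose atoms satisfy every constraint of the query, so the pattern matches.

True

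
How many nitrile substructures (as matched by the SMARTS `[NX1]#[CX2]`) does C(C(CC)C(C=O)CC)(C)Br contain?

0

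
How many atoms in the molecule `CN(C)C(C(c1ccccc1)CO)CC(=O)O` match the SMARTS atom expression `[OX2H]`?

The query [OX2H] means: aliphatic oxygen with two connections, one of which is H — an -OH oxygen.
Check the 17 heavy atoms by environment: 2× C (H2, X4) → no; 2× C (H1, X4) → no; 1× c (aromatic, H0, X3) → no; 5× c (aromatic, H1, X3) → no; 2× O (H1, X2) → match; 1× C (H0, X3) → no; 1× O (H0, X1) → no; 1× N (H0, X3) → no; 2× C (H3, X4) → no.
That gives 2 matching atoms.

2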